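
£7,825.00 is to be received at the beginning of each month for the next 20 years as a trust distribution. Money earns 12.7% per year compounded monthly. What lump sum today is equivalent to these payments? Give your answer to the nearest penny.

This is an annuity due: 240 payments of £7,825.00 at the beginning of each month.
Periodic rate r = 0.127/12 per month; n is counted in months.
PV = PMT × [(1 − (1+r)^−n)/r] × (1+r) = 7,825 × [1 − (1+r)^−240] / r × (1+r) = £687,474.72

£687,474.72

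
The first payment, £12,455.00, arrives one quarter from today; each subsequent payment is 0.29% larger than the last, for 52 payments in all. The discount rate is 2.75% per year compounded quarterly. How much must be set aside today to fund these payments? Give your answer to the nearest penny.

£582,544.99

Periodic rate r = 0.0275/4 per quarter; n is counted in quarters.
Growing ordinary annuity: PV = PMT₁ × [1 − ((1+g)/(1+r))^n] / (r − g) = 12,455 × [1 − ((1+0.0029)/(1+r))^52] / (r − 0.0029) = £582,544.99.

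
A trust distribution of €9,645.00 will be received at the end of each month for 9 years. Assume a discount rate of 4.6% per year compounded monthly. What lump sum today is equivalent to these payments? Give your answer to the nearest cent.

€851,634.23

This is an ordinary annuity: 108 payments of €9,645.00 at the end of each month.
Periodic rate r = 0.046/12 per month; n is counted in months.
PV = PMT × [(1 − (1+r)^−n)/r] = 9,645 × [1 − (1+r)^−108] / r = €851,634.23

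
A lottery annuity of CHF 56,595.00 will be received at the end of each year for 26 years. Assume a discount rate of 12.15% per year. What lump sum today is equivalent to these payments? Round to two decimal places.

This is an ordinary annuity: 26 payments of CHF 56,595.00 at the end of each year.
Periodic rate r = 0.1215 per year.
PV = PMT × [(1 − (1+r)^−n)/r] = 56,595 × [1 − (1+r)^−26] / r = CHF 442,174.82

CHF 442,174.82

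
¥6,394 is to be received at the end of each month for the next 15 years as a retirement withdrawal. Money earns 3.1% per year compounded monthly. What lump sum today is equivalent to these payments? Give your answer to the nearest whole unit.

¥919,469

This is an ordinary annuity: 180 payments of ¥6,394 at the end of each month.
Periodic rate r = 0.031/12 per month; n is counted in months.
PV = PMT × [(1 − (1+r)^−n)/r] = 6,394 × [1 − (1+r)^−180] / r = ¥919,469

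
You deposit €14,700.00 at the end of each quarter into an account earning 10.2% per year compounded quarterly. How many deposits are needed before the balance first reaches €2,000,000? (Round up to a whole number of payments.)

60 payments

Periodic rate r = 0.102/4 per quarter; n is counted in quarters.
Ordinary annuity FV: 2,000,000 = 14,700 × [((1+r)^n − 1)/r].
(1+r)^n = 1 + 2,000,000 × r / 14,700, so n = ln(1 + 2,000,000·r/14,700) / ln(1+r) = 59.46.
Round up to a whole number of payments: n = 60.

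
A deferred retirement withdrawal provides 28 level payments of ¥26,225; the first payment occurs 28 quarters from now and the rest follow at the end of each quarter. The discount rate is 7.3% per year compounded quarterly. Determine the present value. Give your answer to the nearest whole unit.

¥350,380

Ordinary annuity of 28 payments, first payment at period 28.
Periodic rate r = 0.073/4 per quarter; n is counted in quarters.
The ordinary-annuity PV formula values the stream one period before the first payment (period 27); discount that back 27 periods:
PV₀ = 26,225 × [1 − (1+r)^−28] / r × (1+r)^−27 = ¥350,380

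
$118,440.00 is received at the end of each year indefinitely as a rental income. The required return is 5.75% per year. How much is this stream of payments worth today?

$2,059,826.09

Periodic rate r = 0.0575 per year.
Level perpetuity: PV = PMT / r = 118,440 / (0.0575) = $2,059,826.09.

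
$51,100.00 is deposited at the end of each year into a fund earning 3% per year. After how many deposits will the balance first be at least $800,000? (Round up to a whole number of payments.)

Periodic rate r = 0.03 per year.
Ordinary annuity FV: 800,000 = 51,100 × [((1+r)^n − 1)/r].
(1+r)^n = 1 + 800,000 × r / 51,100, so n = ln(1 + 800,000·r/51,100) / ln(1+r) = 13.03.
Round up to a whole number of payments: n = 14.

14 payments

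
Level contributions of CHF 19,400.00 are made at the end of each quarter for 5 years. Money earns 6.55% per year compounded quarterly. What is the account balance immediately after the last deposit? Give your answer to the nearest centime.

This is an ordinary annuity: 20 deposits of CHF 19,400.00 at the end of each quarter.
Periodic rate r = 0.0655/4 per quarter; n is counted in quarters.
FV = PMT × [((1+r)^n − 1)/r] = 19,400 × [(1+r)^20 − 1] / r = CHF 454,723.69

CHF 454,723.69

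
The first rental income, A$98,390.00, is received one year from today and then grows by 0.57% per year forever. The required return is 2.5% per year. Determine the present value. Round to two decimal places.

Periodic rate r = 0.025 per year.
Growing perpetuity (Gordon): PV = PMT₁ / (r − g) = 98,390 / (r − 0.0057) = A$5,097,927.46.

A$5,097,927.46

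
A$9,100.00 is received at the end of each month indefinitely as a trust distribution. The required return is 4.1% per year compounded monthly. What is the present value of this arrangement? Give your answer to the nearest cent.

Periodic rate r = 0.041/12 per month.
Level perpetuity: PV = PMT / r = 9,100 / (0.041/12) = A$2,663,414.63.

A$2,663,414.63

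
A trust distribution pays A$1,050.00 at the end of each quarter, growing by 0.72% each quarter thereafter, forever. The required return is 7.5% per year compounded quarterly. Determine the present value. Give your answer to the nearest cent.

Periodic rate r = 0.075/4 per quarter.
Growing perpetuity (Gordon): PV = PMT₁ / (r − g) = 1,050 / (r − 0.0072) = A$90,909.09.

A$90,909.09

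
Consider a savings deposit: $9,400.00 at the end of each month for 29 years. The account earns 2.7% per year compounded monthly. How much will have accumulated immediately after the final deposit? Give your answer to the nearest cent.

This is an ordinary annuity: 348 deposits of $9,400.00 at the end of each month.
Periodic rate r = 0.027/12 per month; n is counted in months.
FV = PMT × [((1+r)^n − 1)/r] = 9,400 × [(1+r)^348 − 1] / r = $4,955,274.18

$4,955,274.18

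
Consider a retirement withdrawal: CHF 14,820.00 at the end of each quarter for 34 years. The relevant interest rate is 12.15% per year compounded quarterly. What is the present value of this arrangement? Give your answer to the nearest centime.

CHF 479,565.01

This is an ordinary annuity: 136 payments of CHF 14,820.00 at the end of each quarter.
Periodic rate r = 0.1215/4 per quarter; n is counted in quarters.
PV = PMT × [(1 − (1+r)^−n)/r] = 14,820 × [1 − (1+r)^−136] / r = CHF 479,565.01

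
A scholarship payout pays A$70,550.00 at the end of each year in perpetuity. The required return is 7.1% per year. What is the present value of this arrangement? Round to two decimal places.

Periodic rate r = 0.071 per year.
Level perpetuity: PV = PMT / r = 70,550 / (0.071) = A$993,661.97.

A$993,661.97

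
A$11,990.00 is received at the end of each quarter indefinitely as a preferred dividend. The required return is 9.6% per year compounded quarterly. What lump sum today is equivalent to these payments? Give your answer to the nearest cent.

A$499,583.33

Periodic rate r = 0.096/4 per quarter.
Level perpetuity: PV = PMT / r = 11,990 / (0.096/4) = A$499,583.33.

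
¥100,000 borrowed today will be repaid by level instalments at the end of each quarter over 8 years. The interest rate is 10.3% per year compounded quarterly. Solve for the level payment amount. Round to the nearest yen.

¥4,625

Level ordinary annuity; solve PV = PMT × [(1 − (1+r)^−n)/r] for PMT.
Periodic rate r = 0.103/4 per quarter; n is counted in quarters.
With n = 32: PMT = 100,000 / ([(1 − (1+r)^−n)/r]) = ¥4,625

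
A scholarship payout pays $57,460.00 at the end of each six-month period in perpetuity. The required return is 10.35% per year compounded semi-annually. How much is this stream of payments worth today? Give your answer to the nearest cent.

$1,110,338.16

Periodic rate r = 0.1035/2 per half-year.
Level perpetuity: PV = PMT / r = 57,460 / (0.1035/2) = $1,110,338.16.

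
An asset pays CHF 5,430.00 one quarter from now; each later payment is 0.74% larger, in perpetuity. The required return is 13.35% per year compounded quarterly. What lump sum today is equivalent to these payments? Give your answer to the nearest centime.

CHF 209,047.16

Periodic rate r = 0.1335/4 per quarter.
Growing perpetuity (Gordon): PV = PMT₁ / (r − g) = 5,430 / (r − 0.0074) = CHF 209,047.16.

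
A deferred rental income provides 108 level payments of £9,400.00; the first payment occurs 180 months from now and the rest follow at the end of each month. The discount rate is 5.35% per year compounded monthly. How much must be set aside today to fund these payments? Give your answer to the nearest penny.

£362,756.48

Ordinary annuity of 108 payments, first payment at period 180.
Periodic rate r = 0.0535/12 per month; n is counted in months.
The ordinary-annuity PV formula values the stream one period before the first payment (period 179); discount that back 179 periods:
PV₀ = 9,400 × [1 − (1+r)^−108] / r × (1+r)^−179 = £362,756.48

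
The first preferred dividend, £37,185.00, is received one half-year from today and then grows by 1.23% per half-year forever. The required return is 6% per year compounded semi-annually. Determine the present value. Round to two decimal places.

£2,100,847.46

Periodic rate r = 0.06/2 per half-year.
Growing perpetuity (Gordon): PV = PMT₁ / (r − g) = 37,185 / (r − 0.0123) = £2,100,847.46.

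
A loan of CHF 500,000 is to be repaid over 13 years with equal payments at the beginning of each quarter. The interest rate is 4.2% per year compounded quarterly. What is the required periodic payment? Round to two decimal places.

CHF 12,397.08

Level annuity due; solve PV = PMT × [(1 − (1+r)^−n)/r] × (1+r) for PMT.
Periodic rate r = 0.042/4 per quarter; n is counted in quarters.
With n = 52: PMT = 500,000 / ([(1 − (1+r)^−n)/r] × (1+r)) = CHF 12,397.08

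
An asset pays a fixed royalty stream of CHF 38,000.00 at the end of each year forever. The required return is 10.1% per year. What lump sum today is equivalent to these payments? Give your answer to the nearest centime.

Periodic rate r = 0.101 per year.
Level perpetuity: PV = PMT / r = 38,000 / (0.101) = CHF 376,237.62.

CHF 376,237.62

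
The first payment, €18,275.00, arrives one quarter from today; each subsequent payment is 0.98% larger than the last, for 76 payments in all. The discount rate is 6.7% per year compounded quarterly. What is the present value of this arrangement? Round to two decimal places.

€1,068,209.69

Periodic rate r = 0.067/4 per quarter; n is counted in quarters.
Growing ordinary annuity: PV = PMT₁ × [1 − ((1+g)/(1+r))^n] / (r − g) = 18,275 × [1 − ((1+0.0098)/(1+r))^76] / (r − 0.0098) = €1,068,209.69.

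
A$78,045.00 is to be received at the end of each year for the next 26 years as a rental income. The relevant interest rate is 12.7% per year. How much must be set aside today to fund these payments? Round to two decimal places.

A$587,079.00

This is an ordinary annuity: 26 payments of A$78,045.00 at the end of each year.
Periodic rate r = 0.127 per year.
PV = PMT × [(1 − (1+r)^−n)/r] = 78,045 × [1 − (1+r)^−26] / r = A$587,079.00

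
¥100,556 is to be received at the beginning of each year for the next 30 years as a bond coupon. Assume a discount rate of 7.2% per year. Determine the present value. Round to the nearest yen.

This is an annuity due: 30 payments of ¥100,556 at the beginning of each year.
Periodic rate r = 0.072 per year.
PV = PMT × [(1 − (1+r)^−n)/r] × (1+r) = 100,556 × [1 − (1+r)^−30] / r × (1+r) = ¥1,311,204

¥1,311,204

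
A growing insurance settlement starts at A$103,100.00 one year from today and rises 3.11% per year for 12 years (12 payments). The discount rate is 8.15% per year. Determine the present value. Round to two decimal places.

Periodic rate r = 0.0815 per year.
Growing ordinary annuity: PV = PMT₁ × [1 − ((1+g)/(1+r))^n] / (r − g) = 103,100 × [1 − ((1+0.0311)/(1+r))^12] / (r − 0.0311) = A$891,864.81.

A$891,864.81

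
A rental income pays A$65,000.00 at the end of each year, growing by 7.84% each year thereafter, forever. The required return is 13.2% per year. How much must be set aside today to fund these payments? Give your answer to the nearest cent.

A$1,212,686.57

Periodic rate r = 0.132 per year.
Growing perpetuity (Gordon): PV = PMT₁ / (r − g) = 65,000 / (r − 0.0784) = A$1,212,686.57.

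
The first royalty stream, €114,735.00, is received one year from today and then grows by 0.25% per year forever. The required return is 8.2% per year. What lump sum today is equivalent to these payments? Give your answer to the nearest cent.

€1,443,207.55

Periodic rate r = 0.082 per year.
Growing perpetuity (Gordon): PV = PMT₁ / (r − g) = 114,735 / (r − 0.0025) = €1,443,207.55.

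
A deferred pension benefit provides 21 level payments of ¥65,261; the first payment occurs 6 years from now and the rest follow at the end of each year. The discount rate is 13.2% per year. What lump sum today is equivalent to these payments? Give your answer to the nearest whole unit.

Ordinary annuity of 21 payments, first payment at period 6.
Periodic rate r = 0.132 per year.
The ordinary-annuity PV formula values the stream one period before the first payment (period 5); discount that back 5 periods:
PV₀ = 65,261 × [1 − (1+r)^−21] / r × (1+r)^−5 = ¥246,297

¥246,297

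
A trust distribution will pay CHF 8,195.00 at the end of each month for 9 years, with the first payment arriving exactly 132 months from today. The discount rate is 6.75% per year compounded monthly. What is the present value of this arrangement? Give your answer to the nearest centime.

Ordinary annuity of 108 payments, first payment at period 132.
Periodic rate r = 0.0675/12 per month; n is counted in months.
The ordinary-annuity PV formula values the stream one period before the first payment (period 131); discount that back 131 periods:
PV₀ = 8,195 × [1 − (1+r)^−108] / r × (1+r)^−131 = CHF 317,470.57

CHF 317,470.57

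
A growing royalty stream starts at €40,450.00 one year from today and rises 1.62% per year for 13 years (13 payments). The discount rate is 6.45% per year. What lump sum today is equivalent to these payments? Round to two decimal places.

Periodic rate r = 0.0645 per year.
Growing ordinary annuity: PV = PMT₁ × [1 − ((1+g)/(1+r))^n] / (r − g) = 40,450 × [1 − ((1+0.0162)/(1+r))^13] / (r − 0.0162) = €379,535.56.

€379,535.56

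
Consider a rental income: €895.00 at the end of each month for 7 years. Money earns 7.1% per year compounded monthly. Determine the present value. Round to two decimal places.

€59,108.64

This is an ordinary annuity: 84 payments of €895.00 at the end of each month.
Periodic rate r = 0.071/12 per month; n is counted in months.
PV = PMT × [(1 − (1+r)^−n)/r] = 895 × [1 − (1+r)^−84] / r = €59,108.64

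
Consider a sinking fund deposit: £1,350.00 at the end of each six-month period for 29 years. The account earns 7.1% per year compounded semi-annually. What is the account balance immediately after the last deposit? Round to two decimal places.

This is an ordinary annuity: 58 deposits of £1,350.00 at the end of each six-month period.
Periodic rate r = 0.071/2 per half-year; n is counted in half-years.
FV = PMT × [((1+r)^n − 1)/r] = 1,350 × [(1+r)^58 − 1] / r = £249,586.75

£249,586.75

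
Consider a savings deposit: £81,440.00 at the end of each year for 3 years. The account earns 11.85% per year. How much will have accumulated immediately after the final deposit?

£274,415.52

This is an ordinary annuity: 3 deposits of £81,440.00 at the end of each year.
Periodic rate r = 0.1185 per year.
FV = PMT × [((1+r)^n − 1)/r] = 81,440 × [(1+r)^3 − 1] / r = £274,415.52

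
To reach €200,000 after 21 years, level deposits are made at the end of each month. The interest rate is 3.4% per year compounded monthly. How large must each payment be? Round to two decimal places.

Level ordinary annuity; solve FV = PMT × [((1+r)^n − 1)/r] for PMT.
Periodic rate r = 0.034/12 per month; n is counted in months.
With n = 252: PMT = 200,000 / ([((1+r)^n − 1)/r]) = €544.83

€544.83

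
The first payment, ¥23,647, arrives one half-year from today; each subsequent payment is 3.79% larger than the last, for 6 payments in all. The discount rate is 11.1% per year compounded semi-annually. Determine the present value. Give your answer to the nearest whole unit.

Periodic rate r = 0.111/2 per half-year; n is counted in half-years.
Growing ordinary annuity: PV = PMT₁ × [1 − ((1+g)/(1+r))^n] / (r − g) = 23,647 × [1 − ((1+0.0379)/(1+r))^6] / (r − 0.0379) = ¥128,941.

¥128,941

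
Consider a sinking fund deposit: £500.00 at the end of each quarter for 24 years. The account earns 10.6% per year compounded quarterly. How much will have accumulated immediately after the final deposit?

£213,504.02

This is an ordinary annuity: 96 deposits of £500.00 at the end of each quarter.
Periodic rate r = 0.106/4 per quarter; n is counted in quarters.
FV = PMT × [((1+r)^n − 1)/r] = 500 × [(1+r)^96 − 1] / r = £213,504.02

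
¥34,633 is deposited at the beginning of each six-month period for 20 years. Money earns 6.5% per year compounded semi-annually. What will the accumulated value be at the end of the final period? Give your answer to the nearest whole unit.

¥2,854,306

This is an annuity due: 40 deposits of ¥34,633 at the beginning of each six-month period.
Periodic rate r = 0.065/2 per half-year; n is counted in half-years.
FV = PMT × [((1+r)^n − 1)/r] × (1+r) = 34,633 × [(1+r)^40 − 1] / r × (1+r) = ¥2,854,306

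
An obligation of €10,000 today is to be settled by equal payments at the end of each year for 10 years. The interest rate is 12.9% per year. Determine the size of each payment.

Level ordinary annuity; solve PV = PMT × [(1 − (1+r)^−n)/r] for PMT.
Periodic rate r = 0.129 per year.
With n = 10: PMT = 10,000 / ([(1 − (1+r)^−n)/r]) = €1,835.54

€1,835.54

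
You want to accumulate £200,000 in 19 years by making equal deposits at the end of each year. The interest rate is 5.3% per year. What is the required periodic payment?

£6,356.01

Level ordinary annuity; solve FV = PMT × [((1+r)^n − 1)/r] for PMT.
Periodic rate r = 0.053 per year.
With n = 19: PMT = 200,000 / ([((1+r)^n − 1)/r]) = £6,356.01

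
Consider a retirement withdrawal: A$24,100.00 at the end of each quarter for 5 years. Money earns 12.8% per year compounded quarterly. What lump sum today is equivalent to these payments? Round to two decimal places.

This is an ordinary annuity: 20 payments of A$24,100.00 at the end of each quarter.
Periodic rate r = 0.128/4 per quarter; n is counted in quarters.
PV = PMT × [(1 − (1+r)^−n)/r] = 24,100 × [1 − (1+r)^−20] / r = A$352,006.11

A$352,006.11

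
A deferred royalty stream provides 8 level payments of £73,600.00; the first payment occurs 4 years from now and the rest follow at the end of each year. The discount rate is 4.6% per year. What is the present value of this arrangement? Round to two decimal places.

£422,457.92

Ordinary annuity of 8 payments, first payment at period 4.
Periodic rate r = 0.046 per year.
The ordinary-annuity PV formula values the stream one period before the first payment (period 3); discount that back 3 periods:
PV₀ = 73,600 × [1 − (1+r)^−8] / r × (1+r)^−3 = £422,457.92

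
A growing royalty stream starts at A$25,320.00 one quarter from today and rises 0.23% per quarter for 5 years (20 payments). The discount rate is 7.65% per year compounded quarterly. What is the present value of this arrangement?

A$426,170.01

Periodic rate r = 0.0765/4 per quarter; n is counted in quarters.
Growing ordinary annuity: PV = PMT₁ × [1 − ((1+g)/(1+r))^n] / (r − g) = 25,320 × [1 − ((1+0.0023)/(1+r))^20] / (r − 0.0023) = A$426,170.01.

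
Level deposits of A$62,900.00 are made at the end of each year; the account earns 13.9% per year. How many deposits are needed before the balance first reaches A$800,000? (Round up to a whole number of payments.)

8 payments

Periodic rate r = 0.139 per year.
Ordinary annuity FV: 800,000 = 62,900 × [((1+r)^n − 1)/r].
(1+r)^n = 1 + 800,000 × r / 62,900, so n = ln(1 + 800,000·r/62,900) / ln(1+r) = 7.82.
Round up to a whole number of payments: n = 8.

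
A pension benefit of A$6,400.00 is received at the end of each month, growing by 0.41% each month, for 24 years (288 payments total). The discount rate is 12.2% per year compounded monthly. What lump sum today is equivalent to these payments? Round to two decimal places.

A$868,820.93

Periodic rate r = 0.122/12 per month; n is counted in months.
Growing ordinary annuity: PV = PMT₁ × [1 − ((1+g)/(1+r))^n] / (r − g) = 6,400 × [1 − ((1+0.0041)/(1+r))^288] / (r − 0.0041) = A$868,820.93.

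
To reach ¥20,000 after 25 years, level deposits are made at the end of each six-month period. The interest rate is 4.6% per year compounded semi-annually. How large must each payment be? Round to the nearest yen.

¥217

Level ordinary annuity; solve FV = PMT × [((1+r)^n − 1)/r] for PMT.
Periodic rate r = 0.046/2 per half-year; n is counted in half-years.
With n = 50: PMT = 20,000 / ([((1+r)^n − 1)/r]) = ¥217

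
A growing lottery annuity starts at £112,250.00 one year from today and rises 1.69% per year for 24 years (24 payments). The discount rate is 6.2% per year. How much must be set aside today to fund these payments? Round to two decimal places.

£1,610,499.34

Periodic rate r = 0.062 per year.
Growing ordinary annuity: PV = PMT₁ × [1 − ((1+g)/(1+r))^n] / (r − g) = 112,250 × [1 − ((1+0.0169)/(1+r))^24] / (r − 0.0169) = £1,610,499.34.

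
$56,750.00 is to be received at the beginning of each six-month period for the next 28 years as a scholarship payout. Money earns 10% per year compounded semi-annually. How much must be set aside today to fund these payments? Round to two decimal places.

This is an annuity due: 56 payments of $56,750.00 at the beginning of each six-month period.
Periodic rate r = 0.1/2 per half-year; n is counted in half-years.
PV = PMT × [(1 − (1+r)^−n)/r] × (1+r) = 56,750 × [1 − (1+r)^−56] / r × (1+r) = $1,114,199.53

$1,114,199.53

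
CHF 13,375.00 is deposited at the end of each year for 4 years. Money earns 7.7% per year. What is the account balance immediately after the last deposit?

CHF 60,002.56

This is an ordinary annuity: 4 deposits of CHF 13,375.00 at the end of each year.
Periodic rate r = 0.077 per year.
FV = PMT × [((1+r)^n − 1)/r] = 13,375 × [(1+r)^4 − 1] / r = CHF 60,002.56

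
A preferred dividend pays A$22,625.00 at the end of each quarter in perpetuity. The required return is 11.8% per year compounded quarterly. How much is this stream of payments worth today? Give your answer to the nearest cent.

Periodic rate r = 0.118/4 per quarter.
Level perpetuity: PV = PMT / r = 22,625 / (0.118/4) = A$766,949.15.

A$766,949.15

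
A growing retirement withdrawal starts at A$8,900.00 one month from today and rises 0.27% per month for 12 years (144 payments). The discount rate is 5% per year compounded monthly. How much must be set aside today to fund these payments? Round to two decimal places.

A$1,151,756.89

Periodic rate r = 0.05/12 per month; n is counted in months.
Growing ordinary annuity: PV = PMT₁ × [1 − ((1+g)/(1+r))^n] / (r − g) = 8,900 × [1 − ((1+0.0027)/(1+r))^144] / (r − 0.0027) = A$1,151,756.89.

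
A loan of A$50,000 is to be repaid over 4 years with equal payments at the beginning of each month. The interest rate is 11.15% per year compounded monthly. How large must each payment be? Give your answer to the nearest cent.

A$1,283.99

Level annuity due; solve PV = PMT × [(1 − (1+r)^−n)/r] × (1+r) for PMT.
Periodic rate r = 0.1115/12 per month; n is counted in months.
With n = 48: PMT = 50,000 / ([(1 − (1+r)^−n)/r] × (1+r)) = A$1,283.99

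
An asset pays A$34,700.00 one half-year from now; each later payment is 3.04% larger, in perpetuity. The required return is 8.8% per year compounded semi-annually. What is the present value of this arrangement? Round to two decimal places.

Periodic rate r = 0.088/2 per half-year.
Growing perpetuity (Gordon): PV = PMT₁ / (r − g) = 34,700 / (r − 0.0304) = A$2,551,470.59.

A$2,551,470.59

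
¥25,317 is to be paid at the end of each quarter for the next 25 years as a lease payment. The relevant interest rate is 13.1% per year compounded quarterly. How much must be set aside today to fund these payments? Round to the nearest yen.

This is an ordinary annuity: 100 payments of ¥25,317 at the end of each quarter.
Periodic rate r = 0.131/4 per quarter; n is counted in quarters.
PV = PMT × [(1 − (1+r)^−n)/r] = 25,317 × [1 − (1+r)^−100] / r = ¥742,229

¥742,229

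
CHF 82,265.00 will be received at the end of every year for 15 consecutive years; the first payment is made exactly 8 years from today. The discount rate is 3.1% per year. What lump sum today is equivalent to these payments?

CHF 787,404.13

Ordinary annuity of 15 payments, first payment at period 8.
Periodic rate r = 0.031 per year.
The ordinary-annuity PV formula values the stream one period before the first payment (period 7); discount that back 7 periods:
PV₀ = 82,265 × [1 − (1+r)^−15] / r × (1+r)^−7 = CHF 787,404.13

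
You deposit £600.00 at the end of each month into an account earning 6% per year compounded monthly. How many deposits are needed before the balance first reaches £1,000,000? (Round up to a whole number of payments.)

448 payments

Periodic rate r = 0.06/12 per month; n is counted in months.
Ordinary annuity FV: 1,000,000 = 600 × [((1+r)^n − 1)/r].
(1+r)^n = 1 + 1,000,000 × r / 600, so n = ln(1 + 1,000,000·r/600) / ln(1+r) = 447.83.
Round up to a whole number of payments: n = 448.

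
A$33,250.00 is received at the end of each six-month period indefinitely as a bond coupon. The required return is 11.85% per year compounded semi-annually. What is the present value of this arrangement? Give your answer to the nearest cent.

A$561,181.43

Periodic rate r = 0.1185/2 per half-year.
Level perpetuity: PV = PMT / r = 33,250 / (0.1185/2) = A$561,181.43.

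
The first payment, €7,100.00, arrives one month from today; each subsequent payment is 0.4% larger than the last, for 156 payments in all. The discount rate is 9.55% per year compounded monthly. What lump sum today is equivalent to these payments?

€822,810.50

Periodic rate r = 0.0955/12 per month; n is counted in months.
Growing ordinary annuity: PV = PMT₁ × [1 − ((1+g)/(1+r))^n] / (r − g) = 7,100 × [1 − ((1+0.004)/(1+r))^156] / (r − 0.004) = €822,810.50.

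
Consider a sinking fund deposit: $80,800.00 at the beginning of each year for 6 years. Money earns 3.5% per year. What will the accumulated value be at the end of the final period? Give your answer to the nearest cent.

This is an annuity due: 6 deposits of $80,800.00 at the beginning of each year.
Periodic rate r = 0.035 per year.
FV = PMT × [((1+r)^n − 1)/r] × (1+r) = 80,800 × [(1+r)^6 − 1] / r × (1+r) = $547,776.13

$547,776.13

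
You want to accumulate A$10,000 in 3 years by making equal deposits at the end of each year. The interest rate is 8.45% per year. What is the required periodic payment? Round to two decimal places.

A$3,066.88

Level ordinary annuity; solve FV = PMT × [((1+r)^n − 1)/r] for PMT.
Periodic rate r = 0.0845 per year.
With n = 3: PMT = 10,000 / ([((1+r)^n − 1)/r]) = A$3,066.88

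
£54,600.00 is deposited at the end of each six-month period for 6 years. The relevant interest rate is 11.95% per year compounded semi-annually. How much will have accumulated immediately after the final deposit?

£919,755.47

This is an ordinary annuity: 12 deposits of £54,600.00 at the end of each six-month period.
Periodic rate r = 0.1195/2 per half-year; n is counted in half-years.
FV = PMT × [((1+r)^n − 1)/r] = 54,600 × [(1+r)^12 − 1] / r = £919,755.47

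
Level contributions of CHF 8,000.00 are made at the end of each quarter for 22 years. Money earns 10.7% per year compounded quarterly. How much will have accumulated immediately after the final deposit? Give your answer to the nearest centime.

CHF 2,753,470.72

This is an ordinary annuity: 88 deposits of CHF 8,000.00 at the end of each quarter.
Periodic rate r = 0.107/4 per quarter; n is counted in quarters.
FV = PMT × [((1+r)^n − 1)/r] = 8,000 × [(1+r)^88 − 1] / r = CHF 2,753,470.72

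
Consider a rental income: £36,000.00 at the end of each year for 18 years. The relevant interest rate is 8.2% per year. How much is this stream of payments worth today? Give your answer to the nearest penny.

£332,757.50

This is an ordinary annuity: 18 payments of £36,000.00 at the end of each year.
Periodic rate r = 0.082 per year.
PV = PMT × [(1 − (1+r)^−n)/r] = 36,000 × [1 − (1+r)^−18] / r = £332,757.50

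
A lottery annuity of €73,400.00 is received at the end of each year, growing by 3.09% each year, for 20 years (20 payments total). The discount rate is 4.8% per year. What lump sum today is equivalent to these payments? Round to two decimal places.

Periodic rate r = 0.048 per year.
Growing ordinary annuity: PV = PMT₁ × [1 − ((1+g)/(1+r))^n] / (r − g) = 73,400 × [1 − ((1+0.0309)/(1+r))^20] / (r − 0.0309) = €1,203,488.84.

€1,203,488.84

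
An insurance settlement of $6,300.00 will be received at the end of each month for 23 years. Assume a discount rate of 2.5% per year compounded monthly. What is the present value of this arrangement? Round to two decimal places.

$1,321,362.39

This is an ordinary annuity: 276 payments of $6,300.00 at the end of each month.
Periodic rate r = 0.025/12 per month; n is counted in months.
PV = PMT × [(1 − (1+r)^−n)/r] = 6,300 × [1 − (1+r)^−276] / r = $1,321,362.39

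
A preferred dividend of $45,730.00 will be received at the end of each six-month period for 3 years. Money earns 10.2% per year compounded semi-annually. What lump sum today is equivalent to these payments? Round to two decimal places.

This is an ordinary annuity: 6 payments of $45,730.00 at the end of each six-month period.
Periodic rate r = 0.102/2 per half-year; n is counted in half-years.
PV = PMT × [(1 − (1+r)^−n)/r] = 45,730 × [1 − (1+r)^−6] / r = $231,370.95

$231,370.95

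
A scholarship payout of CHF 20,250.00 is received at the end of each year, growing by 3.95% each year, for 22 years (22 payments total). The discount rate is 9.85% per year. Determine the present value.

Periodic rate r = 0.0985 per year.
Growing ordinary annuity: PV = PMT₁ × [1 − ((1+g)/(1+r))^n] / (r − g) = 20,250 × [1 − ((1+0.0395)/(1+r))^22] / (r − 0.0395) = CHF 241,335.27.

CHF 241,335.27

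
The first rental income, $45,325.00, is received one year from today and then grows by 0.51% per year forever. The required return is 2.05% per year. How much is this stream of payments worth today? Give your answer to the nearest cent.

$2,943,181.82

Periodic rate r = 0.0205 per year.
Growing perpetuity (Gordon): PV = PMT₁ / (r − g) = 45,325 / (r − 0.0051) = $2,943,181.82.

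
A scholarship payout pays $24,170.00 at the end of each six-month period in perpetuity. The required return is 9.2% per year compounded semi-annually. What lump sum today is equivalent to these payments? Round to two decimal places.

$525,434.78

Periodic rate r = 0.092/2 per half-year.
Level perpetuity: PV = PMT / r = 24,170 / (0.092/2) = $525,434.78.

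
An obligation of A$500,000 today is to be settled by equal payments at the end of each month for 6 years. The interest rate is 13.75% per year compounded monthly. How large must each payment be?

A$10,236.06

Level ordinary annuity; solve PV = PMT × [(1 − (1+r)^−n)/r] for PMT.
Periodic rate r = 0.1375/12 per month; n is counted in months.
With n = 72: PMT = 500,000 / ([(1 − (1+r)^−n)/r]) = A$10,236.06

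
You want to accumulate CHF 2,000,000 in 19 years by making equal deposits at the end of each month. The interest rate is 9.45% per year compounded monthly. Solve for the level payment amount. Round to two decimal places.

CHF 3,162.47

Level ordinary annuity; solve FV = PMT × [((1+r)^n − 1)/r] for PMT.
Periodic rate r = 0.0945/12 per month; n is counted in months.
With n = 228: PMT = 2,000,000 / ([((1+r)^n − 1)/r]) = CHF 3,162.47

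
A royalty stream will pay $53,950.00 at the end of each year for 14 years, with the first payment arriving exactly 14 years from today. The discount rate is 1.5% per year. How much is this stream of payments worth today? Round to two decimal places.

Ordinary annuity of 14 payments, first payment at period 14.
Periodic rate r = 0.015 per year.
The ordinary-annuity PV formula values the stream one period before the first payment (period 13); discount that back 13 periods:
PV₀ = 53,950 × [1 − (1+r)^−14] / r × (1+r)^−13 = $557,631.80

$557,631.80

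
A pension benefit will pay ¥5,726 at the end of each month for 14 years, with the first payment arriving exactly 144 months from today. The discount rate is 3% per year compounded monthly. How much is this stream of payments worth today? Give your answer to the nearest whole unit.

¥549,090

Ordinary annuity of 168 payments, first payment at period 144.
Periodic rate r = 0.03/12 per month; n is counted in months.
The ordinary-annuity PV formula values the stream one period before the first payment (period 143); discount that back 143 periods:
PV₀ = 5,726 × [1 − (1+r)^−168] / r × (1+r)^−143 = ¥549,090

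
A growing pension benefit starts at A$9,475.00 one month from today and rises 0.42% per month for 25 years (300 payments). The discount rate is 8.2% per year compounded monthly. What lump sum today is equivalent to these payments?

Periodic rate r = 0.082/12 per month; n is counted in months.
Growing ordinary annuity: PV = PMT₁ × [1 − ((1+g)/(1+r))^n] / (r − g) = 9,475 × [1 − ((1+0.0042)/(1+r))^300] / (r − 0.0042) = A$1,958,029.36.

A$1,958,029.36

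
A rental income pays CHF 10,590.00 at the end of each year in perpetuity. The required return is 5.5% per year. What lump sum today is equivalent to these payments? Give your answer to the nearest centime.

CHF 192,545.45

Periodic rate r = 0.055 per year.
Level perpetuity: PV = PMT / r = 10,590 / (0.055) = CHF 192,545.45.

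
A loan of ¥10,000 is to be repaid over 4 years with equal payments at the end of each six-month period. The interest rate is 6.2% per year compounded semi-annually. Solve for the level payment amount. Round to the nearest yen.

¥1,431

Level ordinary annuity; solve PV = PMT × [(1 − (1+r)^−n)/r] for PMT.
Periodic rate r = 0.062/2 per half-year; n is counted in half-years.
With n = 8: PMT = 10,000 / ([(1 − (1+r)^−n)/r]) = ¥1,431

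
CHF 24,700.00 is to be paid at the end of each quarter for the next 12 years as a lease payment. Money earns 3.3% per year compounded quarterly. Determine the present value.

This is an ordinary annuity: 48 payments of CHF 24,700.00 at the end of each quarter.
Periodic rate r = 0.033/4 per quarter; n is counted in quarters.
PV = PMT × [(1 − (1+r)^−n)/r] = 24,700 × [1 − (1+r)^−48] / r = CHF 975,722.06

CHF 975,722.06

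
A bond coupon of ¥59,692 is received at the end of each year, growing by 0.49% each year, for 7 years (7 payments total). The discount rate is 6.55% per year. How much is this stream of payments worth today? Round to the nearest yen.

¥331,240

Periodic rate r = 0.0655 per year.
Growing ordinary annuity: PV = PMT₁ × [1 − ((1+g)/(1+r))^n] / (r − g) = 59,692 × [1 − ((1+0.0049)/(1+r))^7] / (r − 0.0049) = ¥331,240.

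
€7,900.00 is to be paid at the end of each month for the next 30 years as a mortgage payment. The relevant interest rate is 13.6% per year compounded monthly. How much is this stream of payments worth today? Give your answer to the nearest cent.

This is an ordinary annuity: 360 payments of €7,900.00 at the end of each month.
Periodic rate r = 0.136/12 per month; n is counted in months.
PV = PMT × [(1 − (1+r)^−n)/r] = 7,900 × [1 − (1+r)^−360] / r = €684,999.76

€684,999.76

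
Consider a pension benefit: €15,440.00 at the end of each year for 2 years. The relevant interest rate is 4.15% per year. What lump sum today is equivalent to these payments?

€29,058.83

This is an ordinary annuity: 2 payments of €15,440.00 at the end of each year.
Periodic rate r = 0.0415 per year.
PV = PMT × [(1 − (1+r)^−n)/r] = 15,440 × [1 − (1+r)^−2] / r = €29,058.83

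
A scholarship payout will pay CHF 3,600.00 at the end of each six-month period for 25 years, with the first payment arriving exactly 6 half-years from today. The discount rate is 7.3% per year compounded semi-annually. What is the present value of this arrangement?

Ordinary annuity of 50 payments, first payment at period 6.
Periodic rate r = 0.073/2 per half-year; n is counted in half-years.
The ordinary-annuity PV formula values the stream one period before the first payment (period 5); discount that back 5 periods:
PV₀ = 3,600 × [1 − (1+r)^−50] / r × (1+r)^−5 = CHF 68,713.91

CHF 68,713.91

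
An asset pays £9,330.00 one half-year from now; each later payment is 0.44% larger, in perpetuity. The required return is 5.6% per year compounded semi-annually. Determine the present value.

Periodic rate r = 0.056/2 per half-year.
Growing perpetuity (Gordon): PV = PMT₁ / (r − g) = 9,330 / (r − 0.0044) = £395,338.98.

£395,338.98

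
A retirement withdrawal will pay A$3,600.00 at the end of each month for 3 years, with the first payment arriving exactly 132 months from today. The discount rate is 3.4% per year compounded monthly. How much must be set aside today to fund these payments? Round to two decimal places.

A$84,936.19

Ordinary annuity of 36 payments, first payment at period 132.
Periodic rate r = 0.034/12 per month; n is counted in months.
The ordinary-annuity PV formula values the stream one period before the first payment (period 131); discount that back 131 periods:
PV₀ = 3,600 × [1 − (1+r)^−36] / r × (1+r)^−131 = A$84,936.19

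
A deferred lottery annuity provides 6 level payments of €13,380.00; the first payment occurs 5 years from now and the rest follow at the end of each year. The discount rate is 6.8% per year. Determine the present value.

€49,324.25

Ordinary annuity of 6 payments, first payment at period 5.
Periodic rate r = 0.068 per year.
The ordinary-annuity PV formula values the stream one period before the first payment (period 4); discount that back 4 periods:
PV₀ = 13,380 × [1 − (1+r)^−6] / r × (1+r)^−4 = €49,324.25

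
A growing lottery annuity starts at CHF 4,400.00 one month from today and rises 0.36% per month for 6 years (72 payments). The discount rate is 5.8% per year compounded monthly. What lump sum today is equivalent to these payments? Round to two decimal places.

CHF 301,923.96

Periodic rate r = 0.058/12 per month; n is counted in months.
Growing ordinary annuity: PV = PMT₁ × [1 − ((1+g)/(1+r))^n] / (r − g) = 4,400 × [1 − ((1+0.0036)/(1+r))^72] / (r − 0.0036) = CHF 301,923.96.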